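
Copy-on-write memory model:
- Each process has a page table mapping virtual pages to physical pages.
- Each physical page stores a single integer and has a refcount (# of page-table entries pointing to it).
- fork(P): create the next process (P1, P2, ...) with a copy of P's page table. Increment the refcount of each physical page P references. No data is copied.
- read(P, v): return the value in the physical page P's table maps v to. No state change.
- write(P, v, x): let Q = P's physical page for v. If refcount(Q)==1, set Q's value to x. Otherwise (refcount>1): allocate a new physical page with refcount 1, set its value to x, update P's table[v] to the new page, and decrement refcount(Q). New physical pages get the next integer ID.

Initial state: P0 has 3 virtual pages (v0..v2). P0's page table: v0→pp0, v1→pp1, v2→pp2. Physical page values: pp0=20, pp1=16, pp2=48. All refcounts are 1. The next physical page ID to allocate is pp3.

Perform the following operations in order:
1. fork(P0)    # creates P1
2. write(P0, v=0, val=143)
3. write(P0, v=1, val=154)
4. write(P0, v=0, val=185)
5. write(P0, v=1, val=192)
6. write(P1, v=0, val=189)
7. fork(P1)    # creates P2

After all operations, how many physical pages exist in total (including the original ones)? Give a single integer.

Op 1: fork(P0) -> P1. 3 ppages; refcounts: pp0:2 pp1:2 pp2:2
Op 2: write(P0, v0, 143). refcount(pp0)=2>1 -> COPY to pp3. 4 ppages; refcounts: pp0:1 pp1:2 pp2:2 pp3:1
Op 3: write(P0, v1, 154). refcount(pp1)=2>1 -> COPY to pp4. 5 ppages; refcounts: pp0:1 pp1:1 pp2:2 pp3:1 pp4:1
Op 4: write(P0, v0, 185). refcount(pp3)=1 -> write in place. 5 ppages; refcounts: pp0:1 pp1:1 pp2:2 pp3:1 pp4:1
Op 5: write(P0, v1, 192). refcount(pp4)=1 -> write in place. 5 ppages; refcounts: pp0:1 pp1:1 pp2:2 pp3:1 pp4:1
Op 6: write(P1, v0, 189). refcount(pp0)=1 -> write in place. 5 ppages; refcounts: pp0:1 pp1:1 pp2:2 pp3:1 pp4:1
Op 7: fork(P1) -> P2. 5 ppages; refcounts: pp0:2 pp1:2 pp2:3 pp3:1 pp4:1

Answer: 5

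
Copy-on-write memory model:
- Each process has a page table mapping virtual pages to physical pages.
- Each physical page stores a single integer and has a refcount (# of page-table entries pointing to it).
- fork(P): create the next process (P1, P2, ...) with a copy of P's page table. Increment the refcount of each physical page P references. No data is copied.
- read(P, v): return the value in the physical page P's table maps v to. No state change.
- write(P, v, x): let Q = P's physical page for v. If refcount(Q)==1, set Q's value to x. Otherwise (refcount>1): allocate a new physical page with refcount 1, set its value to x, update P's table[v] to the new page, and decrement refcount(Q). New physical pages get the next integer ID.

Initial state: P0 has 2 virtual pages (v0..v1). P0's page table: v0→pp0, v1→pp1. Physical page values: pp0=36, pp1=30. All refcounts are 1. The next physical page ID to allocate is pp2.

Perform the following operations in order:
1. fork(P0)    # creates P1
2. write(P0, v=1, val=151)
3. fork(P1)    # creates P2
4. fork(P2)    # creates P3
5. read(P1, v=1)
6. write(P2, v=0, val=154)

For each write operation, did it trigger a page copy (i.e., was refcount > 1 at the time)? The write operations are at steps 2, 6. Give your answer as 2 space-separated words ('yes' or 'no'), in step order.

Op 1: fork(P0) -> P1. 2 ppages; refcounts: pp0:2 pp1:2
Op 2: write(P0, v1, 151). refcount(pp1)=2>1 -> COPY to pp2. 3 ppages; refcounts: pp0:2 pp1:1 pp2:1
Op 3: fork(P1) -> P2. 3 ppages; refcounts: pp0:3 pp1:2 pp2:1
Op 4: fork(P2) -> P3. 3 ppages; refcounts: pp0:4 pp1:3 pp2:1
Op 5: read(P1, v1) -> 30. No state change.
Op 6: write(P2, v0, 154). refcount(pp0)=4>1 -> COPY to pp3. 4 ppages; refcounts: pp0:3 pp1:3 pp2:1 pp3:1

yes yes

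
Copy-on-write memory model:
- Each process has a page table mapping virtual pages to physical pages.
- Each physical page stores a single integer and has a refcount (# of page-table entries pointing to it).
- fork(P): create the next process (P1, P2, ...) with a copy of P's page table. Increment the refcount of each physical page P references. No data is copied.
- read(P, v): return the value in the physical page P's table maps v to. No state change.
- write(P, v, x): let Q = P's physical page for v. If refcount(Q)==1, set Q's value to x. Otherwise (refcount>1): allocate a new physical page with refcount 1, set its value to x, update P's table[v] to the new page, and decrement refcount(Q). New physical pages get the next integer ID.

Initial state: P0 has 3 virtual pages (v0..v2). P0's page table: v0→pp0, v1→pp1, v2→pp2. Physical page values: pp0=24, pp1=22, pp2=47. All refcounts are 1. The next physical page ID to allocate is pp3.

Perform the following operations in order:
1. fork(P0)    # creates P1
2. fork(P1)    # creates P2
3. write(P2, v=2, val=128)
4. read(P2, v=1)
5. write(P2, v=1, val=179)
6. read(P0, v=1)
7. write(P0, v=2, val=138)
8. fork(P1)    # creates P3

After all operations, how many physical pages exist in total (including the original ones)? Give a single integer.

Op 1: fork(P0) -> P1. 3 ppages; refcounts: pp0:2 pp1:2 pp2:2
Op 2: fork(P1) -> P2. 3 ppages; refcounts: pp0:3 pp1:3 pp2:3
Op 3: write(P2, v2, 128). refcount(pp2)=3>1 -> COPY to pp3. 4 ppages; refcounts: pp0:3 pp1:3 pp2:2 pp3:1
Op 4: read(P2, v1) -> 22. No state change.
Op 5: write(P2, v1, 179). refcount(pp1)=3>1 -> COPY to pp4. 5 ppages; refcounts: pp0:3 pp1:2 pp2:2 pp3:1 pp4:1
Op 6: read(P0, v1) -> 22. No state change.
Op 7: write(P0, v2, 138). refcount(pp2)=2>1 -> COPY to pp5. 6 ppages; refcounts: pp0:3 pp1:2 pp2:1 pp3:1 pp4:1 pp5:1
Op 8: fork(P1) -> P3. 6 ppages; refcounts: pp0:4 pp1:3 pp2:2 pp3:1 pp4:1 pp5:1

Answer: 6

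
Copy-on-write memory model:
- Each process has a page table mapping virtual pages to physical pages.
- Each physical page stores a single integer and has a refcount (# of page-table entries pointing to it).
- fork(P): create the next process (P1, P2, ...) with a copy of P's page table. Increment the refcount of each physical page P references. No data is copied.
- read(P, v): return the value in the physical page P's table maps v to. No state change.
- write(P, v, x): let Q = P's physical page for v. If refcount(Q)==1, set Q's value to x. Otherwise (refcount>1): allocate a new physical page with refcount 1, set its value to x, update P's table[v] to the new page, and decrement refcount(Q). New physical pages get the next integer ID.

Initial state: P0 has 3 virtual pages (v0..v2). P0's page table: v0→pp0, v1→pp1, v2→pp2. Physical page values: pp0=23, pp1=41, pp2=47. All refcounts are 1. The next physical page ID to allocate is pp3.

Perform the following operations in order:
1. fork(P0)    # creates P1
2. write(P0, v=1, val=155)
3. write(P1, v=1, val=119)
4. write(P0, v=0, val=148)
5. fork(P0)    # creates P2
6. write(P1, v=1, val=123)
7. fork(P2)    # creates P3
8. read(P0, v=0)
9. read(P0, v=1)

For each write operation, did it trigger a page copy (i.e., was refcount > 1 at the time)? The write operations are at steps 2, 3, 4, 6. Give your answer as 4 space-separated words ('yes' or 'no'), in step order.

Op 1: fork(P0) -> P1. 3 ppages; refcounts: pp0:2 pp1:2 pp2:2
Op 2: write(P0, v1, 155). refcount(pp1)=2>1 -> COPY to pp3. 4 ppages; refcounts: pp0:2 pp1:1 pp2:2 pp3:1
Op 3: write(P1, v1, 119). refcount(pp1)=1 -> write in place. 4 ppages; refcounts: pp0:2 pp1:1 pp2:2 pp3:1
Op 4: write(P0, v0, 148). refcount(pp0)=2>1 -> COPY to pp4. 5 ppages; refcounts: pp0:1 pp1:1 pp2:2 pp3:1 pp4:1
Op 5: fork(P0) -> P2. 5 ppages; refcounts: pp0:1 pp1:1 pp2:3 pp3:2 pp4:2
Op 6: write(P1, v1, 123). refcount(pp1)=1 -> write in place. 5 ppages; refcounts: pp0:1 pp1:1 pp2:3 pp3:2 pp4:2
Op 7: fork(P2) -> P3. 5 ppages; refcounts: pp0:1 pp1:1 pp2:4 pp3:3 pp4:3
Op 8: read(P0, v0) -> 148. No state change.
Op 9: read(P0, v1) -> 155. No state change.

yes no yes no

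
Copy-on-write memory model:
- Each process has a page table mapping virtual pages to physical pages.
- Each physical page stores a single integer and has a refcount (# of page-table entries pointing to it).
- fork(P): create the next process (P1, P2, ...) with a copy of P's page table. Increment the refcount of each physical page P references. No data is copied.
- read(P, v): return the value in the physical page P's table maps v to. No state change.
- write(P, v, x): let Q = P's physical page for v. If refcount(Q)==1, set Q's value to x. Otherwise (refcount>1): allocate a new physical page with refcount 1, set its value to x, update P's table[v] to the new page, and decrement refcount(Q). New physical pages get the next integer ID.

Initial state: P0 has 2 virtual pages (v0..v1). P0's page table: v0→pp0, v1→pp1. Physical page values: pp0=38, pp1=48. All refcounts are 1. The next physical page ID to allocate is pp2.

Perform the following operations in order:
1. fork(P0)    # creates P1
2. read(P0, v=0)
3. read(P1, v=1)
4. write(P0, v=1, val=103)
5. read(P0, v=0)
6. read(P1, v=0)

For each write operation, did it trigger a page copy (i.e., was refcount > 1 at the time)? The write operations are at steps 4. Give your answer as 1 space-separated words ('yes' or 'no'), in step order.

Op 1: fork(P0) -> P1. 2 ppages; refcounts: pp0:2 pp1:2
Op 2: read(P0, v0) -> 38. No state change.
Op 3: read(P1, v1) -> 48. No state change.
Op 4: write(P0, v1, 103). refcount(pp1)=2>1 -> COPY to pp2. 3 ppages; refcounts: pp0:2 pp1:1 pp2:1
Op 5: read(P0, v0) -> 38. No state change.
Op 6: read(P1, v0) -> 38. No state change.

yes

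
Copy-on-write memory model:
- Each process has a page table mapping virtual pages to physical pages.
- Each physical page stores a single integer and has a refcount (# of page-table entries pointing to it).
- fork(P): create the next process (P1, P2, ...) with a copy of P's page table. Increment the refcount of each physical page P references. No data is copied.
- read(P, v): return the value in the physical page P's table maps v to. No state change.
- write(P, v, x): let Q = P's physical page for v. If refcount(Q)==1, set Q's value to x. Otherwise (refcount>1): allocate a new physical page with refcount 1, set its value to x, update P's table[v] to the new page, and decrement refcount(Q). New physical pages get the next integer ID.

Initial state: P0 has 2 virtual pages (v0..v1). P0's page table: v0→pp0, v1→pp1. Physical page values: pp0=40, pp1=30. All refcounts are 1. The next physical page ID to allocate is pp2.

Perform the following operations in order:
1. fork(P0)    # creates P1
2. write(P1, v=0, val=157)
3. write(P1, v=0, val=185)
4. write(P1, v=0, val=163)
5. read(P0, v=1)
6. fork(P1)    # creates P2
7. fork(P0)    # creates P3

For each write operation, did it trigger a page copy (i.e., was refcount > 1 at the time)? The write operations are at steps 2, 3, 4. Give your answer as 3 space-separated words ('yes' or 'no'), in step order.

Op 1: fork(P0) -> P1. 2 ppages; refcounts: pp0:2 pp1:2
Op 2: write(P1, v0, 157). refcount(pp0)=2>1 -> COPY to pp2. 3 ppages; refcounts: pp0:1 pp1:2 pp2:1
Op 3: write(P1, v0, 185). refcount(pp2)=1 -> write in place. 3 ppages; refcounts: pp0:1 pp1:2 pp2:1
Op 4: write(P1, v0, 163). refcount(pp2)=1 -> write in place. 3 ppages; refcounts: pp0:1 pp1:2 pp2:1
Op 5: read(P0, v1) -> 30. No state change.
Op 6: fork(P1) -> P2. 3 ppages; refcounts: pp0:1 pp1:3 pp2:2
Op 7: fork(P0) -> P3. 3 ppages; refcounts: pp0:2 pp1:4 pp2:2

yes no no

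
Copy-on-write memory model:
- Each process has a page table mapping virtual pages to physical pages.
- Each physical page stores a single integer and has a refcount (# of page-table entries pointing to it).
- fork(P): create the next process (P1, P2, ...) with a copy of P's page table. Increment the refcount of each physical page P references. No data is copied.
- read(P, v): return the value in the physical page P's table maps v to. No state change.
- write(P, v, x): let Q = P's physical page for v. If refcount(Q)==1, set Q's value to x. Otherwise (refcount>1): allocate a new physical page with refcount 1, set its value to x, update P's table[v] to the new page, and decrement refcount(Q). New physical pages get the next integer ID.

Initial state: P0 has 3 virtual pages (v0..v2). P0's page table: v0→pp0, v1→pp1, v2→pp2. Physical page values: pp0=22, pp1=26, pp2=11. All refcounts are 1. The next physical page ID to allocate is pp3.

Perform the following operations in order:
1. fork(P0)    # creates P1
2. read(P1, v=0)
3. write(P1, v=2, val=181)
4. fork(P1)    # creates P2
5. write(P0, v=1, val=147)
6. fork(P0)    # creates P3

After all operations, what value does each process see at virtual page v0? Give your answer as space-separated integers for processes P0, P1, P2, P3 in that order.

Answer: 22 22 22 22

Derivation:
Op 1: fork(P0) -> P1. 3 ppages; refcounts: pp0:2 pp1:2 pp2:2
Op 2: read(P1, v0) -> 22. No state change.
Op 3: write(P1, v2, 181). refcount(pp2)=2>1 -> COPY to pp3. 4 ppages; refcounts: pp0:2 pp1:2 pp2:1 pp3:1
Op 4: fork(P1) -> P2. 4 ppages; refcounts: pp0:3 pp1:3 pp2:1 pp3:2
Op 5: write(P0, v1, 147). refcount(pp1)=3>1 -> COPY to pp4. 5 ppages; refcounts: pp0:3 pp1:2 pp2:1 pp3:2 pp4:1
Op 6: fork(P0) -> P3. 5 ppages; refcounts: pp0:4 pp1:2 pp2:2 pp3:2 pp4:2
P0: v0 -> pp0 = 22
P1: v0 -> pp0 = 22
P2: v0 -> pp0 = 22
P3: v0 -> pp0 = 22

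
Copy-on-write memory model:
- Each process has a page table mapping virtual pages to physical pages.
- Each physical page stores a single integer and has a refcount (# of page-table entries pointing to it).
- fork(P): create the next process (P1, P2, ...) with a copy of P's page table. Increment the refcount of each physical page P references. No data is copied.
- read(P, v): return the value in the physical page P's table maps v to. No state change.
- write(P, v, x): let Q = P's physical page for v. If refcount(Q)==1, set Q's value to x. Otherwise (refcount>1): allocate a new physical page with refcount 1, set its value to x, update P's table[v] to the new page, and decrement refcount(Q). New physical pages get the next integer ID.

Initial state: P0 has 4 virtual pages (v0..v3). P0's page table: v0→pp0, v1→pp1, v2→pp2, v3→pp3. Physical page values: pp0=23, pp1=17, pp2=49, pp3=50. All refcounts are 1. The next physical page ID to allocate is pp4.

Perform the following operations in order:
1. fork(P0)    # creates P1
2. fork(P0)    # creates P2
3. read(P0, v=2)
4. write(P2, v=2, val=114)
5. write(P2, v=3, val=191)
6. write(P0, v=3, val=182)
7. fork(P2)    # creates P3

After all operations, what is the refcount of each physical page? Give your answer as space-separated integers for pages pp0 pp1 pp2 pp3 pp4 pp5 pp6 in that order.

Answer: 4 4 2 1 2 2 1

Derivation:
Op 1: fork(P0) -> P1. 4 ppages; refcounts: pp0:2 pp1:2 pp2:2 pp3:2
Op 2: fork(P0) -> P2. 4 ppages; refcounts: pp0:3 pp1:3 pp2:3 pp3:3
Op 3: read(P0, v2) -> 49. No state change.
Op 4: write(P2, v2, 114). refcount(pp2)=3>1 -> COPY to pp4. 5 ppages; refcounts: pp0:3 pp1:3 pp2:2 pp3:3 pp4:1
Op 5: write(P2, v3, 191). refcount(pp3)=3>1 -> COPY to pp5. 6 ppages; refcounts: pp0:3 pp1:3 pp2:2 pp3:2 pp4:1 pp5:1
Op 6: write(P0, v3, 182). refcount(pp3)=2>1 -> COPY to pp6. 7 ppages; refcounts: pp0:3 pp1:3 pp2:2 pp3:1 pp4:1 pp5:1 pp6:1
Op 7: fork(P2) -> P3. 7 ppages; refcounts: pp0:4 pp1:4 pp2:2 pp3:1 pp4:2 pp5:2 pp6:1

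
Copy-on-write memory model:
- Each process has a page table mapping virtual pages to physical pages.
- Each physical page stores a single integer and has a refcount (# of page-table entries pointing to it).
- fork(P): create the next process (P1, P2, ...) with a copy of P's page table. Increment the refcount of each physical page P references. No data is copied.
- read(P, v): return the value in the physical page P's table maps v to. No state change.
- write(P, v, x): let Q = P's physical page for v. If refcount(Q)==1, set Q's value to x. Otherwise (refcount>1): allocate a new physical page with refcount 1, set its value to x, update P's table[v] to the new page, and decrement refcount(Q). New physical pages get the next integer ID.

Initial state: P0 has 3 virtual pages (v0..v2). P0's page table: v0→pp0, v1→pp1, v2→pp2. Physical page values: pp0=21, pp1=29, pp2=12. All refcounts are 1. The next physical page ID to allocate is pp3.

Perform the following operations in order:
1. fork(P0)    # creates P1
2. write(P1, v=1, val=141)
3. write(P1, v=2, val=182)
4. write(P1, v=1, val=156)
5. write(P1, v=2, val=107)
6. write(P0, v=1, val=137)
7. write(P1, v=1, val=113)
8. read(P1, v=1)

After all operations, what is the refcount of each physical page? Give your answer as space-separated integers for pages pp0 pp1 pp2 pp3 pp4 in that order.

Answer: 2 1 1 1 1

Derivation:
Op 1: fork(P0) -> P1. 3 ppages; refcounts: pp0:2 pp1:2 pp2:2
Op 2: write(P1, v1, 141). refcount(pp1)=2>1 -> COPY to pp3. 4 ppages; refcounts: pp0:2 pp1:1 pp2:2 pp3:1
Op 3: write(P1, v2, 182). refcount(pp2)=2>1 -> COPY to pp4. 5 ppages; refcounts: pp0:2 pp1:1 pp2:1 pp3:1 pp4:1
Op 4: write(P1, v1, 156). refcount(pp3)=1 -> write in place. 5 ppages; refcounts: pp0:2 pp1:1 pp2:1 pp3:1 pp4:1
Op 5: write(P1, v2, 107). refcount(pp4)=1 -> write in place. 5 ppages; refcounts: pp0:2 pp1:1 pp2:1 pp3:1 pp4:1
Op 6: write(P0, v1, 137). refcount(pp1)=1 -> write in place. 5 ppages; refcounts: pp0:2 pp1:1 pp2:1 pp3:1 pp4:1
Op 7: write(P1, v1, 113). refcount(pp3)=1 -> write in place. 5 ppages; refcounts: pp0:2 pp1:1 pp2:1 pp3:1 pp4:1
Op 8: read(P1, v1) -> 113. No state change.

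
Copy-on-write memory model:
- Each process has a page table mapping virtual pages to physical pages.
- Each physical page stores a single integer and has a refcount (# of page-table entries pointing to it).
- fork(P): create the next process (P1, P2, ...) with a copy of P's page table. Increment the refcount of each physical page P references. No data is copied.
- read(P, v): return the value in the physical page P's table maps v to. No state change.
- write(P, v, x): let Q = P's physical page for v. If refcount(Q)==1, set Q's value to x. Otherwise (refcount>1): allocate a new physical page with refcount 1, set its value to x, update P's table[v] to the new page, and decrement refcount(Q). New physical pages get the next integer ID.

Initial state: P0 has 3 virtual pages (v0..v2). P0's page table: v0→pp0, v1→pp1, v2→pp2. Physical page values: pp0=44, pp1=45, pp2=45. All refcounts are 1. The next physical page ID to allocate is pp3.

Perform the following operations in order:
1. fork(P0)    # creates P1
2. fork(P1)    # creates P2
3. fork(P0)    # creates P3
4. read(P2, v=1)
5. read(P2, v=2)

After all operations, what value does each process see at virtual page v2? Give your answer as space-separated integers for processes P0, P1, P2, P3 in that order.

Op 1: fork(P0) -> P1. 3 ppages; refcounts: pp0:2 pp1:2 pp2:2
Op 2: fork(P1) -> P2. 3 ppages; refcounts: pp0:3 pp1:3 pp2:3
Op 3: fork(P0) -> P3. 3 ppages; refcounts: pp0:4 pp1:4 pp2:4
Op 4: read(P2, v1) -> 45. No state change.
Op 5: read(P2, v2) -> 45. No state change.
P0: v2 -> pp2 = 45
P1: v2 -> pp2 = 45
P2: v2 -> pp2 = 45
P3: v2 -> pp2 = 45

Answer: 45 45 45 45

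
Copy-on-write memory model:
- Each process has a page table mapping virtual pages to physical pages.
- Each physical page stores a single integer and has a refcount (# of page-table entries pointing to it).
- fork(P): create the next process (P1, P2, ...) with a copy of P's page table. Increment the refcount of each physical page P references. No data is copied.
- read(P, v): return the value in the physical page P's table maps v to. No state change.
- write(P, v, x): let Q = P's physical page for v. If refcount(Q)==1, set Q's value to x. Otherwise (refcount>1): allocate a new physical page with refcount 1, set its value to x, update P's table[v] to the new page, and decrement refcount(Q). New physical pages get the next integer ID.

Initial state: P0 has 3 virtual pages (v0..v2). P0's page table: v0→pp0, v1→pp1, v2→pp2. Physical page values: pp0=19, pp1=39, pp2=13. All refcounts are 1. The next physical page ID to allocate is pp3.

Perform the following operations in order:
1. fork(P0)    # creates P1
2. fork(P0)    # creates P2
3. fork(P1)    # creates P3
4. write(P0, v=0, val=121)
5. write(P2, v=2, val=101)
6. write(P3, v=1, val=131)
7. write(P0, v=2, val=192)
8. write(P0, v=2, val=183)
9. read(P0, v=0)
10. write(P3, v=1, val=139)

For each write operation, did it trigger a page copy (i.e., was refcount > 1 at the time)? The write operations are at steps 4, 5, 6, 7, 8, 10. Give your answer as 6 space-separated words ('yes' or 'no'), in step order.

Op 1: fork(P0) -> P1. 3 ppages; refcounts: pp0:2 pp1:2 pp2:2
Op 2: fork(P0) -> P2. 3 ppages; refcounts: pp0:3 pp1:3 pp2:3
Op 3: fork(P1) -> P3. 3 ppages; refcounts: pp0:4 pp1:4 pp2:4
Op 4: write(P0, v0, 121). refcount(pp0)=4>1 -> COPY to pp3. 4 ppages; refcounts: pp0:3 pp1:4 pp2:4 pp3:1
Op 5: write(P2, v2, 101). refcount(pp2)=4>1 -> COPY to pp4. 5 ppages; refcounts: pp0:3 pp1:4 pp2:3 pp3:1 pp4:1
Op 6: write(P3, v1, 131). refcount(pp1)=4>1 -> COPY to pp5. 6 ppages; refcounts: pp0:3 pp1:3 pp2:3 pp3:1 pp4:1 pp5:1
Op 7: write(P0, v2, 192). refcount(pp2)=3>1 -> COPY to pp6. 7 ppages; refcounts: pp0:3 pp1:3 pp2:2 pp3:1 pp4:1 pp5:1 pp6:1
Op 8: write(P0, v2, 183). refcount(pp6)=1 -> write in place. 7 ppages; refcounts: pp0:3 pp1:3 pp2:2 pp3:1 pp4:1 pp5:1 pp6:1
Op 9: read(P0, v0) -> 121. No state change.
Op 10: write(P3, v1, 139). refcount(pp5)=1 -> write in place. 7 ppages; refcounts: pp0:3 pp1:3 pp2:2 pp3:1 pp4:1 pp5:1 pp6:1

yes yes yes yes no no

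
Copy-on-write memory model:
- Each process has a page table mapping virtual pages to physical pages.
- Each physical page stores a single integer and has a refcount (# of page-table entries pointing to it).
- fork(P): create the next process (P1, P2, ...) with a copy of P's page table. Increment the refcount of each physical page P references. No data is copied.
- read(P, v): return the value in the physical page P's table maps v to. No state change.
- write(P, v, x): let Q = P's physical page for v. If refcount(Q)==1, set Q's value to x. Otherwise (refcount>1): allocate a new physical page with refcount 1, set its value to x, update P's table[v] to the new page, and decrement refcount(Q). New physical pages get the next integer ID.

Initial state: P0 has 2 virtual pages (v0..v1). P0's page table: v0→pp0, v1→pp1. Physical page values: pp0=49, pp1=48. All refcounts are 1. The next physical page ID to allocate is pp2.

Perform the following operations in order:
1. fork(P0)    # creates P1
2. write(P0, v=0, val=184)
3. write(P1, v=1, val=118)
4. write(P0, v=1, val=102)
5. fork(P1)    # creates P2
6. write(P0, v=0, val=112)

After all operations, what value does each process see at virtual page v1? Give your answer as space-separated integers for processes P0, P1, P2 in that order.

Op 1: fork(P0) -> P1. 2 ppages; refcounts: pp0:2 pp1:2
Op 2: write(P0, v0, 184). refcount(pp0)=2>1 -> COPY to pp2. 3 ppages; refcounts: pp0:1 pp1:2 pp2:1
Op 3: write(P1, v1, 118). refcount(pp1)=2>1 -> COPY to pp3. 4 ppages; refcounts: pp0:1 pp1:1 pp2:1 pp3:1
Op 4: write(P0, v1, 102). refcount(pp1)=1 -> write in place. 4 ppages; refcounts: pp0:1 pp1:1 pp2:1 pp3:1
Op 5: fork(P1) -> P2. 4 ppages; refcounts: pp0:2 pp1:1 pp2:1 pp3:2
Op 6: write(P0, v0, 112). refcount(pp2)=1 -> write in place. 4 ppages; refcounts: pp0:2 pp1:1 pp2:1 pp3:2
P0: v1 -> pp1 = 102
P1: v1 -> pp3 = 118
P2: v1 -> pp3 = 118

Answer: 102 118 118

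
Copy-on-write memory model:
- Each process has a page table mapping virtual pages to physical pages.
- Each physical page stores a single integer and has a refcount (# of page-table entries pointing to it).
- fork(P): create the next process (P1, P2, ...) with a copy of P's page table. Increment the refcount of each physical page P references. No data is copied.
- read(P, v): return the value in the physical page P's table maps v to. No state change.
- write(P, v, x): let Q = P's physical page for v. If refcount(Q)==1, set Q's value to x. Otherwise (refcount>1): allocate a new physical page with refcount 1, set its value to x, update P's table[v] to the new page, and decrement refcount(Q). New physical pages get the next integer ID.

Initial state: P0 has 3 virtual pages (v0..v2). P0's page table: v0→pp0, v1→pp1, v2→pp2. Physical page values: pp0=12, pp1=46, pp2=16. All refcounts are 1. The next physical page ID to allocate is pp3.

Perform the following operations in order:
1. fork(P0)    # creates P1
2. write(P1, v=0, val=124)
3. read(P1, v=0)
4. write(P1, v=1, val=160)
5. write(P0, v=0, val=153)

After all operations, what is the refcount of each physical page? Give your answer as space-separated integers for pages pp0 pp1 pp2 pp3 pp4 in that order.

Op 1: fork(P0) -> P1. 3 ppages; refcounts: pp0:2 pp1:2 pp2:2
Op 2: write(P1, v0, 124). refcount(pp0)=2>1 -> COPY to pp3. 4 ppages; refcounts: pp0:1 pp1:2 pp2:2 pp3:1
Op 3: read(P1, v0) -> 124. No state change.
Op 4: write(P1, v1, 160). refcount(pp1)=2>1 -> COPY to pp4. 5 ppages; refcounts: pp0:1 pp1:1 pp2:2 pp3:1 pp4:1
Op 5: write(P0, v0, 153). refcount(pp0)=1 -> write in place. 5 ppages; refcounts: pp0:1 pp1:1 pp2:2 pp3:1 pp4:1

Answer: 1 1 2 1 1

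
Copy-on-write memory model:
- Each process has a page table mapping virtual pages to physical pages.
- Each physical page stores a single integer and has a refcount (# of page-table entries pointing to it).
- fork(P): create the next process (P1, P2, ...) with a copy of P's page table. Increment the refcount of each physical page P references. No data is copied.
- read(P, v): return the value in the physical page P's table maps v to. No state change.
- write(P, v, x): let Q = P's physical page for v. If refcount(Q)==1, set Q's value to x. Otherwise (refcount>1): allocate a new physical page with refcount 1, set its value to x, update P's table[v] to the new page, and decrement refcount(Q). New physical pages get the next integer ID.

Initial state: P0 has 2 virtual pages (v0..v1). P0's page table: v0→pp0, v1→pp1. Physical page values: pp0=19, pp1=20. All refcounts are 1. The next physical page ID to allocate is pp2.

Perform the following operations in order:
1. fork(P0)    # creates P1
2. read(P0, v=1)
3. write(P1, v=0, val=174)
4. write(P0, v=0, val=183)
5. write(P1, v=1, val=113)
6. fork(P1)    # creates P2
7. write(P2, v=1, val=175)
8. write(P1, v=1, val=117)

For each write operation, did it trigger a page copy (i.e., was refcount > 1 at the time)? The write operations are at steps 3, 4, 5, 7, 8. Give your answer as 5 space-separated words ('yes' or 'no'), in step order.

Op 1: fork(P0) -> P1. 2 ppages; refcounts: pp0:2 pp1:2
Op 2: read(P0, v1) -> 20. No state change.
Op 3: write(P1, v0, 174). refcount(pp0)=2>1 -> COPY to pp2. 3 ppages; refcounts: pp0:1 pp1:2 pp2:1
Op 4: write(P0, v0, 183). refcount(pp0)=1 -> write in place. 3 ppages; refcounts: pp0:1 pp1:2 pp2:1
Op 5: write(P1, v1, 113). refcount(pp1)=2>1 -> COPY to pp3. 4 ppages; refcounts: pp0:1 pp1:1 pp2:1 pp3:1
Op 6: fork(P1) -> P2. 4 ppages; refcounts: pp0:1 pp1:1 pp2:2 pp3:2
Op 7: write(P2, v1, 175). refcount(pp3)=2>1 -> COPY to pp4. 5 ppages; refcounts: pp0:1 pp1:1 pp2:2 pp3:1 pp4:1
Op 8: write(P1, v1, 117). refcount(pp3)=1 -> write in place. 5 ppages; refcounts: pp0:1 pp1:1 pp2:2 pp3:1 pp4:1

yes no yes yes no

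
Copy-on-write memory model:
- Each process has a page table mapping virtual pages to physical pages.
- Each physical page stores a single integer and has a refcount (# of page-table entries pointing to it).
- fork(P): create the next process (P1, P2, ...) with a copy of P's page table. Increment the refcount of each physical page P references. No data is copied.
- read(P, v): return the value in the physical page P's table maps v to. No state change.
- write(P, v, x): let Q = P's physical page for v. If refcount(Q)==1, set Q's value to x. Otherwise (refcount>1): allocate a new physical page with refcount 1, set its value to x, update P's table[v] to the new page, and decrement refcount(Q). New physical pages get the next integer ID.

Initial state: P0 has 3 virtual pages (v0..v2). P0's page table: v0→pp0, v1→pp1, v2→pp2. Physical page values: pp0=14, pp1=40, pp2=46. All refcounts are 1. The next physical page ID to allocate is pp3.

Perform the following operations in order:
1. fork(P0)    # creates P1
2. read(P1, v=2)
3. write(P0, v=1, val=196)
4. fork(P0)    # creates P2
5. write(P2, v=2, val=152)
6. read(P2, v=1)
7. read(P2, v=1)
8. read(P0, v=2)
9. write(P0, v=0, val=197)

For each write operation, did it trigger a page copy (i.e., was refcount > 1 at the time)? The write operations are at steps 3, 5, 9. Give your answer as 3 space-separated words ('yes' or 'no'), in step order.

Op 1: fork(P0) -> P1. 3 ppages; refcounts: pp0:2 pp1:2 pp2:2
Op 2: read(P1, v2) -> 46. No state change.
Op 3: write(P0, v1, 196). refcount(pp1)=2>1 -> COPY to pp3. 4 ppages; refcounts: pp0:2 pp1:1 pp2:2 pp3:1
Op 4: fork(P0) -> P2. 4 ppages; refcounts: pp0:3 pp1:1 pp2:3 pp3:2
Op 5: write(P2, v2, 152). refcount(pp2)=3>1 -> COPY to pp4. 5 ppages; refcounts: pp0:3 pp1:1 pp2:2 pp3:2 pp4:1
Op 6: read(P2, v1) -> 196. No state change.
Op 7: read(P2, v1) -> 196. No state change.
Op 8: read(P0, v2) -> 46. No state change.
Op 9: write(P0, v0, 197). refcount(pp0)=3>1 -> COPY to pp5. 6 ppages; refcounts: pp0:2 pp1:1 pp2:2 pp3:2 pp4:1 pp5:1

yes yes yes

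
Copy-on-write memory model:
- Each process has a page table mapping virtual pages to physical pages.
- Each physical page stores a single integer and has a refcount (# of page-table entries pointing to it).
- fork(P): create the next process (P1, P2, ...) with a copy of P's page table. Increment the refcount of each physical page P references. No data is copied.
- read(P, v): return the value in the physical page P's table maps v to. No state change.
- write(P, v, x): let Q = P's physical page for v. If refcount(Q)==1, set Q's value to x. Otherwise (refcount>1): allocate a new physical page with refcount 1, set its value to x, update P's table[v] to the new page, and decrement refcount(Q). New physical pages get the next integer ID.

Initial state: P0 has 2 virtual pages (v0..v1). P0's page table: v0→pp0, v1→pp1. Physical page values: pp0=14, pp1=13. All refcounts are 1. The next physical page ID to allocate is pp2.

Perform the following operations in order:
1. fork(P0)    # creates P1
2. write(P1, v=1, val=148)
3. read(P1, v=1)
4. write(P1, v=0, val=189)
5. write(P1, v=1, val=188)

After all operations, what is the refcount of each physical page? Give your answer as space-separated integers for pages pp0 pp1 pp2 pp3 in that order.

Answer: 1 1 1 1

Derivation:
Op 1: fork(P0) -> P1. 2 ppages; refcounts: pp0:2 pp1:2
Op 2: write(P1, v1, 148). refcount(pp1)=2>1 -> COPY to pp2. 3 ppages; refcounts: pp0:2 pp1:1 pp2:1
Op 3: read(P1, v1) -> 148. No state change.
Op 4: write(P1, v0, 189). refcount(pp0)=2>1 -> COPY to pp3. 4 ppages; refcounts: pp0:1 pp1:1 pp2:1 pp3:1
Op 5: write(P1, v1, 188). refcount(pp2)=1 -> write in place. 4 ppages; refcounts: pp0:1 pp1:1 pp2:1 pp3:1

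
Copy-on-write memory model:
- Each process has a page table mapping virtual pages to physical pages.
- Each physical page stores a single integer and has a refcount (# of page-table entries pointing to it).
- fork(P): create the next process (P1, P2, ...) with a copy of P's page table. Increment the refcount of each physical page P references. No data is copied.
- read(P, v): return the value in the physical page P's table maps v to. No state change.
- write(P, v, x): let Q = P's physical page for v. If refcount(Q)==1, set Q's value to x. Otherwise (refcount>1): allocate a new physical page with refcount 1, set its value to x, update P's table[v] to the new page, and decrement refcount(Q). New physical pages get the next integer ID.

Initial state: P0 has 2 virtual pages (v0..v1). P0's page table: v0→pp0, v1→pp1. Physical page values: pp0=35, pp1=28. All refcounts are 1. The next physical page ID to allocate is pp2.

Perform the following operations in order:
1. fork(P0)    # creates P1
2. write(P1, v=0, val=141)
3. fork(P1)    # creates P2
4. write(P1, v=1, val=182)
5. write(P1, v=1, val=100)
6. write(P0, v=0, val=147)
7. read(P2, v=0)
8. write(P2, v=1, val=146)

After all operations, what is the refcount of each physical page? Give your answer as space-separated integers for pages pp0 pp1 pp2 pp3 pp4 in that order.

Answer: 1 1 2 1 1

Derivation:
Op 1: fork(P0) -> P1. 2 ppages; refcounts: pp0:2 pp1:2
Op 2: write(P1, v0, 141). refcount(pp0)=2>1 -> COPY to pp2. 3 ppages; refcounts: pp0:1 pp1:2 pp2:1
Op 3: fork(P1) -> P2. 3 ppages; refcounts: pp0:1 pp1:3 pp2:2
Op 4: write(P1, v1, 182). refcount(pp1)=3>1 -> COPY to pp3. 4 ppages; refcounts: pp0:1 pp1:2 pp2:2 pp3:1
Op 5: write(P1, v1, 100). refcount(pp3)=1 -> write in place. 4 ppages; refcounts: pp0:1 pp1:2 pp2:2 pp3:1
Op 6: write(P0, v0, 147). refcount(pp0)=1 -> write in place. 4 ppages; refcounts: pp0:1 pp1:2 pp2:2 pp3:1
Op 7: read(P2, v0) -> 141. No state change.
Op 8: write(P2, v1, 146). refcount(pp1)=2>1 -> COPY to pp4. 5 ppages; refcounts: pp0:1 pp1:1 pp2:2 pp3:1 pp4:1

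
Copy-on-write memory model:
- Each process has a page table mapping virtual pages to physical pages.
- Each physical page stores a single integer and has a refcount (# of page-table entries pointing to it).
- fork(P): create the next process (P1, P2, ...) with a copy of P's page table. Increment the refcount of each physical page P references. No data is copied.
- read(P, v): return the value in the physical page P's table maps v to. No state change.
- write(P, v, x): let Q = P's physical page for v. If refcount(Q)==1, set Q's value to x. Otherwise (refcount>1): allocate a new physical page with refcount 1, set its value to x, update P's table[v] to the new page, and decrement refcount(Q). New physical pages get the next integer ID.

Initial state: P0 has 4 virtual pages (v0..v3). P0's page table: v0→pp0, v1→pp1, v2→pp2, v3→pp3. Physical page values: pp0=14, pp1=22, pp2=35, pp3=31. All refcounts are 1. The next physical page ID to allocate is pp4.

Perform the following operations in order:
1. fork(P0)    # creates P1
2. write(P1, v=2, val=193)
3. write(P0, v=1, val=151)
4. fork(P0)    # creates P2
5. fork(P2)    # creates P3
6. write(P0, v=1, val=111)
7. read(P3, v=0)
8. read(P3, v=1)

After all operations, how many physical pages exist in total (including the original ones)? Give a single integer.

Op 1: fork(P0) -> P1. 4 ppages; refcounts: pp0:2 pp1:2 pp2:2 pp3:2
Op 2: write(P1, v2, 193). refcount(pp2)=2>1 -> COPY to pp4. 5 ppages; refcounts: pp0:2 pp1:2 pp2:1 pp3:2 pp4:1
Op 3: write(P0, v1, 151). refcount(pp1)=2>1 -> COPY to pp5. 6 ppages; refcounts: pp0:2 pp1:1 pp2:1 pp3:2 pp4:1 pp5:1
Op 4: fork(P0) -> P2. 6 ppages; refcounts: pp0:3 pp1:1 pp2:2 pp3:3 pp4:1 pp5:2
Op 5: fork(P2) -> P3. 6 ppages; refcounts: pp0:4 pp1:1 pp2:3 pp3:4 pp4:1 pp5:3
Op 6: write(P0, v1, 111). refcount(pp5)=3>1 -> COPY to pp6. 7 ppages; refcounts: pp0:4 pp1:1 pp2:3 pp3:4 pp4:1 pp5:2 pp6:1
Op 7: read(P3, v0) -> 14. No state change.
Op 8: read(P3, v1) -> 151. No state change.

Answer: 7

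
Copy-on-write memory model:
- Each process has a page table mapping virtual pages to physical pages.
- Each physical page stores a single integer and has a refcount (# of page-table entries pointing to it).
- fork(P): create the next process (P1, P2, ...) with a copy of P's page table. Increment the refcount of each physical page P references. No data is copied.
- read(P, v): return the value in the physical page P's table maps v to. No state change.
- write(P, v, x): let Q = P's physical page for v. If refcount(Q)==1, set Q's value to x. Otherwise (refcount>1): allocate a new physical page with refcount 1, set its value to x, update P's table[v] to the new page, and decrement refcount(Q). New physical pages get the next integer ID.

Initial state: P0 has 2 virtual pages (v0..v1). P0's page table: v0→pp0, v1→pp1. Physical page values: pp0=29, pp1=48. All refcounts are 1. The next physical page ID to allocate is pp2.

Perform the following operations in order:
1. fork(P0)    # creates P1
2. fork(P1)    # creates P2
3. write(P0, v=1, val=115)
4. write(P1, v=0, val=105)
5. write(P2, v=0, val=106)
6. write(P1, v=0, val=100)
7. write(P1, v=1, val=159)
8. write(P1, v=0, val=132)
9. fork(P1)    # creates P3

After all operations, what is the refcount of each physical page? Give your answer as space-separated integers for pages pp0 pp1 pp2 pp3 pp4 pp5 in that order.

Answer: 1 1 1 2 1 2

Derivation:
Op 1: fork(P0) -> P1. 2 ppages; refcounts: pp0:2 pp1:2
Op 2: fork(P1) -> P2. 2 ppages; refcounts: pp0:3 pp1:3
Op 3: write(P0, v1, 115). refcount(pp1)=3>1 -> COPY to pp2. 3 ppages; refcounts: pp0:3 pp1:2 pp2:1
Op 4: write(P1, v0, 105). refcount(pp0)=3>1 -> COPY to pp3. 4 ppages; refcounts: pp0:2 pp1:2 pp2:1 pp3:1
Op 5: write(P2, v0, 106). refcount(pp0)=2>1 -> COPY to pp4. 5 ppages; refcounts: pp0:1 pp1:2 pp2:1 pp3:1 pp4:1
Op 6: write(P1, v0, 100). refcount(pp3)=1 -> write in place. 5 ppages; refcounts: pp0:1 pp1:2 pp2:1 pp3:1 pp4:1
Op 7: write(P1, v1, 159). refcount(pp1)=2>1 -> COPY to pp5. 6 ppages; refcounts: pp0:1 pp1:1 pp2:1 pp3:1 pp4:1 pp5:1
Op 8: write(P1, v0, 132). refcount(pp3)=1 -> write in place. 6 ppages; refcounts: pp0:1 pp1:1 pp2:1 pp3:1 pp4:1 pp5:1
Op 9: fork(P1) -> P3. 6 ppages; refcounts: pp0:1 pp1:1 pp2:1 pp3:2 pp4:1 pp5:2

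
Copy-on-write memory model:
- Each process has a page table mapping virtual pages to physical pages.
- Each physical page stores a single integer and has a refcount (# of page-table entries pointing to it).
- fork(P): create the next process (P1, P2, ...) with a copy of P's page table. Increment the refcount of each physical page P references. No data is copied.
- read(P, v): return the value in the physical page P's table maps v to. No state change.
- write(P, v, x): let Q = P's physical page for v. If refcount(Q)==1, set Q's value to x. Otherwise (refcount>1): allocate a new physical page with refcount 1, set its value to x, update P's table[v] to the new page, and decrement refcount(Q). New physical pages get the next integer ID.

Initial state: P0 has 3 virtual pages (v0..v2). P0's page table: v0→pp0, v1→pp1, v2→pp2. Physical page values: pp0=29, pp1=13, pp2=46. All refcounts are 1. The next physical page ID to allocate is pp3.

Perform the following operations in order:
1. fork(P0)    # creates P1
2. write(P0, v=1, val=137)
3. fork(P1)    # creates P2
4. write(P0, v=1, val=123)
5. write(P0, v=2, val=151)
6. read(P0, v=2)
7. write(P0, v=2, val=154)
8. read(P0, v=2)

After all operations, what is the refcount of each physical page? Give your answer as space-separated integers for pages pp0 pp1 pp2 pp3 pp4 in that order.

Answer: 3 2 2 1 1

Derivation:
Op 1: fork(P0) -> P1. 3 ppages; refcounts: pp0:2 pp1:2 pp2:2
Op 2: write(P0, v1, 137). refcount(pp1)=2>1 -> COPY to pp3. 4 ppages; refcounts: pp0:2 pp1:1 pp2:2 pp3:1
Op 3: fork(P1) -> P2. 4 ppages; refcounts: pp0:3 pp1:2 pp2:3 pp3:1
Op 4: write(P0, v1, 123). refcount(pp3)=1 -> write in place. 4 ppages; refcounts: pp0:3 pp1:2 pp2:3 pp3:1
Op 5: write(P0, v2, 151). refcount(pp2)=3>1 -> COPY to pp4. 5 ppages; refcounts: pp0:3 pp1:2 pp2:2 pp3:1 pp4:1
Op 6: read(P0, v2) -> 151. No state change.
Op 7: write(P0, v2, 154). refcount(pp4)=1 -> write in place. 5 ppages; refcounts: pp0:3 pp1:2 pp2:2 pp3:1 pp4:1
Op 8: read(P0, v2) -> 154. No state change.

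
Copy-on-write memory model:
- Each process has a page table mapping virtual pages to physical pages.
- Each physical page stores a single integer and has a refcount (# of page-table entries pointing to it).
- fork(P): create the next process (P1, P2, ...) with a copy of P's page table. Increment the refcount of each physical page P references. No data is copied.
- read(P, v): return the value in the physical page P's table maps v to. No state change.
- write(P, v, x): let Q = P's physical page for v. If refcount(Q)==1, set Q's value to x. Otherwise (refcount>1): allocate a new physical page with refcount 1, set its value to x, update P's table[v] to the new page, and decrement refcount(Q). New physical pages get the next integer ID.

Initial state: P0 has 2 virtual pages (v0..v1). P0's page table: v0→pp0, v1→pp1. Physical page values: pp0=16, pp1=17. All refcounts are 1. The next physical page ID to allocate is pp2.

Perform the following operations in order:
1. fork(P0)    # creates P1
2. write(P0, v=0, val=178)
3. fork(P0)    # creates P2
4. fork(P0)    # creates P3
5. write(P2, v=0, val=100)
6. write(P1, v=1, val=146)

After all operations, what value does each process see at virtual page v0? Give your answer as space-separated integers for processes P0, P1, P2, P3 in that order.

Answer: 178 16 100 178

Derivation:
Op 1: fork(P0) -> P1. 2 ppages; refcounts: pp0:2 pp1:2
Op 2: write(P0, v0, 178). refcount(pp0)=2>1 -> COPY to pp2. 3 ppages; refcounts: pp0:1 pp1:2 pp2:1
Op 3: fork(P0) -> P2. 3 ppages; refcounts: pp0:1 pp1:3 pp2:2
Op 4: fork(P0) -> P3. 3 ppages; refcounts: pp0:1 pp1:4 pp2:3
Op 5: write(P2, v0, 100). refcount(pp2)=3>1 -> COPY to pp3. 4 ppages; refcounts: pp0:1 pp1:4 pp2:2 pp3:1
Op 6: write(P1, v1, 146). refcount(pp1)=4>1 -> COPY to pp4. 5 ppages; refcounts: pp0:1 pp1:3 pp2:2 pp3:1 pp4:1
P0: v0 -> pp2 = 178
P1: v0 -> pp0 = 16
P2: v0 -> pp3 = 100
P3: v0 -> pp2 = 178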